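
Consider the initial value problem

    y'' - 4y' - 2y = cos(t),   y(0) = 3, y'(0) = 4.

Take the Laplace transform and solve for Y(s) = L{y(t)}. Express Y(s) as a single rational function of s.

Y(s) = (3*s^3 - 8*s^2 + 4*s - 8)/(s^4 - 4*s^3 - s^2 - 4*s - 2)

Take the Laplace transform of both sides.
With L{y''} = s^2 Y - s·y(0) - y'(0) and L{y'} = sY - y(0), with y(0) = 3, y'(0) = 4: the LHS transforms to (s^2 - 4*s - 2)Y - (3*s - 8).
The right side is L{cos(t)} = s/(s^2 + 1).
So (s^2 - 4*s - 2)Y = s/(s^2 + 1) + (3*s - 8).
Isolate Y and clear denominators.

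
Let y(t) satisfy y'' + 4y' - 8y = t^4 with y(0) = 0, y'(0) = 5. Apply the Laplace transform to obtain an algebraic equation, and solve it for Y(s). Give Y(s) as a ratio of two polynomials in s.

Transform both sides with L{·}.
With L{y''} = s^2 Y - s·y(0) - y'(0) and L{y'} = sY - y(0), with y(0) = 0, y'(0) = 5: the LHS transforms to (s^2 + 4*s - 8)Y - (5).
The right side is L{t^4} = 24/s^5.
So (s^2 + 4*s - 8)Y = 24/s^5 + (5).
Isolate Y and clear denominators.

Y(s) = (5*s^5 + 24)/(s^7 + 4*s^6 - 8*s^5)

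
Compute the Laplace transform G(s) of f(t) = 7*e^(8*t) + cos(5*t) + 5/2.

The transform is linear, so treat each term independently.
L{cos(5t)} = s/(s^2 + 25); L{5/2} = (5/2)/s; (7)·[L{e^(8t)} = 1/(s - 8)].

G(s) = s/(s^2 + 25) + 7/(s - 8) + 5/(2*s)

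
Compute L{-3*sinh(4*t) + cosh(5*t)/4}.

s/(4*(s^2 - 25)) - 12/(s^2 - 16)

By linearity of the Laplace transform, transform each term separately.
(-3)·[L{sinh(4t)} = 4/(s^2 - 16)]; (1/4)·[L{cosh(5t)} = s/(s^2 - 25)].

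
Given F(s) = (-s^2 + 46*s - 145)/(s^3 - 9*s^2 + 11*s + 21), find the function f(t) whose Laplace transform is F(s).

Factor the denominator: s^3 - 9*s^2 + 11*s + 21 = (s - 7)*(s - 3)*(s + 1).
Partial fraction decomposition gives [1/(s - 3)] + [4/(s - 7)] + [-6/(s + 1)].
Invert each term: 1/(s - 3) ↔ e^(3t); 4/(s - 7) ↔ 4e^(7t); -6/(s + 1) ↔ -6e^(-t).

f(t) = 4*exp(7*t) + exp(3*t) - 6*exp(-t)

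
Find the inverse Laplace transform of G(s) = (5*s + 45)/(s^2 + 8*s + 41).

5*exp(-4*t)*sin(5*t) + 5*exp(-4*t)*cos(5*t)

Complete the square in the denominator: s^2 + 8*s + 41 = (s + 4)^2 + 5^2.
Split the numerator to match: 5*s + 45 = 5·(s + 4) + 5·5.
Invert each term: 5·(s + 4)/((s + 4)^2 + 25) ↔ 5e^(-4t)cos(5t); 5·5/((s + 4)^2 + 25) ↔ 5e^(-4t)sin(5t).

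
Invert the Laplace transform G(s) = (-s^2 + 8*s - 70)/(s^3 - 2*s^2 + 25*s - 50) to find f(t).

Factor the denominator: s^3 - 2*s^2 + 25*s - 50 = (s - 2)*(s^2 + 25).
Partial fraction decomposition gives [-2/(s - 2)] + [s/(s^2 + 25)] + [10/(s^2 + 25)].
Invert each term: -2/(s - 2) ↔ -2e^(2t); 1·s/(s^2 + 25) ↔ cos(5t); 2·5/(s^2 + 25) ↔ 2sin(5t).

f(t) = -2*exp(2*t) + 2*sin(5*t) + cos(5*t)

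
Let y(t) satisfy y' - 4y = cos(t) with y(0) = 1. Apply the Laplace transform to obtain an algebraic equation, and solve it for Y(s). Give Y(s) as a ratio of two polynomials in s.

Y(s) = (s^2 + s + 1)/(s^3 - 4*s^2 + s - 4)

Apply the Laplace transform to the equation.
The derivative rules (L{y'} = sY - y(0) = sY - 1) turn the left side into (s - 4)Y - (1).
The right side is L{cos(t)} = s/(s^2 + 1).
So (s - 4)Y = s/(s^2 + 1) + (1).
Isolate Y and clear denominators.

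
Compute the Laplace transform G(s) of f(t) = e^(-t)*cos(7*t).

L{cos(7t)} = s/(s^2 + 49).
By the first shifting theorem, multiplying by e^(-t) replaces s with s + 1.

G(s) = (s + 1)/((s + 1)^2 + 49)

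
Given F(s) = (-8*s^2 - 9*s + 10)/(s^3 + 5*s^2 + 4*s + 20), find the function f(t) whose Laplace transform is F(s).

f(t) = 3*sin(2*t) - 3*cos(2*t) - 5*exp(-5*t)

Factor the denominator: s^3 + 5*s^2 + 4*s + 20 = (s + 5)*(s^2 + 4).
Partial fraction decomposition gives [-5/(s + 5)] + [-3*s/(s^2 + 4)] + [6/(s^2 + 4)].
Invert each term: -5/(s + 5) ↔ -5e^(-5t); -3·s/(s^2 + 4) ↔ -3cos(2t); 3·2/(s^2 + 4) ↔ 3sin(2t).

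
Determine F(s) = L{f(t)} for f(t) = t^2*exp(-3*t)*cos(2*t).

F(s) = 2*(s + 3)*(s^2 + 6*s - 3)/(s^2 + 6*s + 13)^3

L{cos(2t)} = s/(s^2 + 4).
Multiplying by e^(-3t) shifts s → s + 3, so L{exp(-3*t)*cos(2*t)} = (s + 3)/((s + 3)^2 + 4).
Then apply L{t^2·g(t)} = (-1)^2 d^2/ds^2[G(s)] with G(s) = (s + 3)/((s + 3)^2 + 4):
differentiating 2 times and applying the sign gives 2*(s + 3)*(s^2 + 6*s - 3)/(s^2 + 6*s + 13)^3.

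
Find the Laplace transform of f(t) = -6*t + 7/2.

7/(2*s) - 6/s^2

Apply the Laplace transform termwise.
(-6)·[L{t} = 1!/s^2 = 1/s^2]; L{7/2} = (7/2)/s.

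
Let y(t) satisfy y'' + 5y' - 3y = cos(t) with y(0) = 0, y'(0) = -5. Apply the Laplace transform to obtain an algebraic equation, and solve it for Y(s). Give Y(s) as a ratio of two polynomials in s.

Y(s) = (-5*s^2 + s - 5)/(s^4 + 5*s^3 - 2*s^2 + 5*s - 3)

Transform both sides with L{·}.
With L{y''} = s^2 Y - s·y(0) - y'(0) and L{y'} = sY - y(0), with y(0) = 0, y'(0) = -5: the LHS transforms to (s^2 + 5*s - 3)Y - (-5).
The right side is L{cos(t)} = s/(s^2 + 1).
So (s^2 + 5*s - 3)Y = s/(s^2 + 1) + (-5).
Divide through and combine into a single rational function.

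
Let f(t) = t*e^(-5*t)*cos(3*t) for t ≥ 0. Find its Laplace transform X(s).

X(s) = (s + 2)*(s + 8)/(s^2 + 10*s + 34)^2

L{cos(3t)} = s/(s^2 + 9).
Multiplying by e^(-5t) shifts s → s + 5, so L{e^(-5*t)*cos(3*t)} = (s + 5)/((s + 5)^2 + 9).
Then apply L{t·g(t)} = -d/ds[G(s)] with G(s) = (s + 5)/((s + 5)^2 + 9):
differentiating 1 time and applying the sign gives (s + 2)*(s + 8)/(s^2 + 10*s + 34)^2.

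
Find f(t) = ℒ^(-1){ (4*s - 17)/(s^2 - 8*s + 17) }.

f(t) = -exp(4*t)*sin(t) + 4*exp(4*t)*cos(t)

Complete the square in the denominator: s^2 - 8*s + 17 = (s - 4)^2 + 1^2.
Split the numerator to match: 4*s - 17 = 4·(s - 4) - 1·1.
Invert each term: 4·(s - 4)/((s - 4)^2 + 1) ↔ 4e^(4t)cos(t); -1·1/((s - 4)^2 + 1) ↔ -e^(4t)sin(t).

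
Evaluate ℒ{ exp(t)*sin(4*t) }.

L{sin(4t)} = 4/(s^2 + 16).
By the first shifting theorem, multiplying by e^(t) replaces s with s - 1.

4/((s - 1)^2 + 16)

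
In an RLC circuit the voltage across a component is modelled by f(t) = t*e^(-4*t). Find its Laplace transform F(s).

L{e^(-4t)} = 1/(s + 4).
Then apply L{t·g(t)} = -d/ds[G(s)] with G(s) = 1/(s + 4):
differentiating 1 time and applying the sign gives (s + 4)^(-2).

F(s) = (s + 4)^(-2)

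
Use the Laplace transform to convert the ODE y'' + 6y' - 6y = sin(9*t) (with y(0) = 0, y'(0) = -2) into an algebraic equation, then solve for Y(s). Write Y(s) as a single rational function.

Transform both sides with L{·}.
The derivative rules (L{y''} = s^2 Y - s·y(0) - y'(0) and L{y'} = sY - y(0), with y(0) = 0, y'(0) = -2) turn the left side into (s^2 + 6*s - 6)Y - (-2).
The right side is L{sin(9*t)} = 9/(s^2 + 81).
So (s^2 + 6*s - 6)Y = 9/(s^2 + 81) + (-2).
Isolate Y and clear denominators.

Y(s) = (-2*s^2 - 153)/(s^4 + 6*s^3 + 75*s^2 + 486*s - 486)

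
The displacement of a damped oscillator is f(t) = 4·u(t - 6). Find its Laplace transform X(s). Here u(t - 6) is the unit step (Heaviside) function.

X(s) = 4*exp(-6*s)/s

By the second shifting theorem, L{u(t - c)·g(t - c)} = e^(-cs)·G(s) with c = 6 and G(s) = L{g(t)}.
L{4} = 4/s.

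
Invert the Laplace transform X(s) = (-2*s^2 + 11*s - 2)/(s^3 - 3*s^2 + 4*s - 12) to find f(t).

Factor the denominator: s^3 - 3*s^2 + 4*s - 12 = (s - 3)*(s^2 + 4).
Partial fraction decomposition gives [1/(s - 3)] + [-3*s/(s^2 + 4)] + [2/(s^2 + 4)].
Invert each term: 1/(s - 3) ↔ e^(3t); -3·s/(s^2 + 4) ↔ -3cos(2t); 1·2/(s^2 + 4) ↔ sin(2t).

f(t) = exp(3*t) + sin(2*t) - 3*cos(2*t)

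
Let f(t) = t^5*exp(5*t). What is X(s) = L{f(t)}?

X(s) = 120/(s - 5)^6

L{t^5} = 5!/s^6 = 120/s^6.
By the first shifting theorem, multiplying by e^(5t) replaces s with s - 5.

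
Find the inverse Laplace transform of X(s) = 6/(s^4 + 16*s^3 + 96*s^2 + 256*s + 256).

t^3*exp(-4*t)

Rewrite the denominator: s^4 + 16*s^3 + 96*s^2 + 256*s + 256 = (s + 4)^4.
The form in (s + 4) signals a first-shifting-theorem factor e^(-4t).
Since L{t^3} = 3!/s^4 = 6/s^4, the inverse is t^3*e^(-4*t).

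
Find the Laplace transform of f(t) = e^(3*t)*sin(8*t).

L{sin(8t)} = 8/(s^2 + 64).
By the first shifting theorem, multiplying by e^(3t) replaces s with s - 3.

8/((s - 3)^2 + 64)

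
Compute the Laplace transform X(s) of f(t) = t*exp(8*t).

L{e^(8t)} = 1/(s - 8).
Then apply L{t·g(t)} = -d/ds[G(s)] with G(s) = 1/(s - 8):
differentiating 1 time and applying the sign gives (s - 8)^(-2).

X(s) = (s - 8)^(-2)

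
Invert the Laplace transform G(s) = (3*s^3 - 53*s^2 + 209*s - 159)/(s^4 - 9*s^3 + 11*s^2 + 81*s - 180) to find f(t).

Factor the denominator: s^4 - 9*s^3 + 11*s^2 + 81*s - 180 = (s - 5)*(s - 4)*(s - 3)*(s + 3).
Partial fraction decomposition gives [4/(s + 3)] + [-4/(s - 5)] + [6/(s - 3)] + [-3/(s - 4)].
Invert each term: 4/(s + 3) ↔ 4e^(-3t); -4/(s - 5) ↔ -4e^(5t); 6/(s - 3) ↔ 6e^(3t); -3/(s - 4) ↔ -3e^(4t).

f(t) = -4*exp(5*t) - 3*exp(4*t) + 6*exp(3*t) + 4*exp(-3*t)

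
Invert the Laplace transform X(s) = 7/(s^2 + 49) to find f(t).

Since L{sin(7t)} = 7/(s^2 + 49), the inverse is sin(7*t).

f(t) = sin(7*t)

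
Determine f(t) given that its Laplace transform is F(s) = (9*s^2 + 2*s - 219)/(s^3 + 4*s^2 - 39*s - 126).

Factor the denominator: s^3 + 4*s^2 - 39*s - 126 = (s - 6)*(s + 3)*(s + 7).
Partial fraction decomposition gives [4/(s + 7)] + [4/(s + 3)] + [1/(s - 6)].
Invert each term: 4/(s + 7) ↔ 4e^(-7t); 4/(s + 3) ↔ 4e^(-3t); 1/(s - 6) ↔ e^(6t).

f(t) = exp(6*t) + 4*exp(-3*t) + 4*exp(-7*t)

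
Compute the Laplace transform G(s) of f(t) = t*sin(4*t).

L{sin(4t)} = 4/(s^2 + 16).
Then apply L{t·g(t)} = -d/ds[H(s)] with H(s) = 4/(s^2 + 16):
differentiating 1 time and applying the sign gives 8*s/(s^2 + 16)^2.

G(s) = 8*s/(s^2 + 16)^2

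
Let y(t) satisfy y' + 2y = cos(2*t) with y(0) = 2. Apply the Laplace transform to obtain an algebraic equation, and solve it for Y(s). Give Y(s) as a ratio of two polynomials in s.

Take the Laplace transform of both sides.
With L{y'} = sY - y(0) = sY - 2: the LHS transforms to (s + 2)Y - (2).
The right side is L{cos(2*t)} = s/(s^2 + 4).
So (s + 2)Y = s/(s^2 + 4) + (2).
Solve for Y(s) and write it as one ratio of polynomials.

Y(s) = (2*s^2 + s + 8)/(s^3 + 2*s^2 + 4*s + 8)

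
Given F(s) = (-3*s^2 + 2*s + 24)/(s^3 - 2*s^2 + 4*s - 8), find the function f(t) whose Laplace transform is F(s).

Factor the denominator: s^3 - 2*s^2 + 4*s - 8 = (s - 2)*(s^2 + 4).
Partial fraction decomposition gives [2/(s - 2)] + [-5*s/(s^2 + 4)] + [-8/(s^2 + 4)].
Invert each term: 2/(s - 2) ↔ 2e^(2t); -5·s/(s^2 + 4) ↔ -5cos(2t); -4·2/(s^2 + 4) ↔ -4sin(2t).

f(t) = 2*exp(2*t) - 4*sin(2*t) - 5*cos(2*t)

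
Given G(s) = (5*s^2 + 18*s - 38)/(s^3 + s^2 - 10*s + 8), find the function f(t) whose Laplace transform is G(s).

f(t) = 3*exp(2*t) + 3*exp(t) - exp(-4*t)

Factor the denominator: s^3 + s^2 - 10*s + 8 = (s - 2)*(s - 1)*(s + 4).
Partial fraction decomposition gives [3/(s - 2)] + [-1/(s + 4)] + [3/(s - 1)].
Invert each term: 3/(s - 2) ↔ 3e^(2t); -1/(s + 4) ↔ -e^(-4t); 3/(s - 1) ↔ 3e^(t).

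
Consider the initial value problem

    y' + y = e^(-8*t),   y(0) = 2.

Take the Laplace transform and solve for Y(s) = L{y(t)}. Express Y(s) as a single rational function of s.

Y(s) = (2*s + 17)/(s^2 + 9*s + 8)

Transform both sides with L{·}.
With L{y'} = sY - y(0) = sY - 2: the LHS transforms to (s + 1)Y - (2).
The right side is L{e^(-8*t)} = 1/(s + 8).
So (s + 1)Y = 1/(s + 8) + (2).
Solve for Y(s) and write it as one ratio of polynomials.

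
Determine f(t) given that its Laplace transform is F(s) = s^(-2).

f(t) = t

Since L{t} = 1!/s^2 = 1/s^2, the inverse is t.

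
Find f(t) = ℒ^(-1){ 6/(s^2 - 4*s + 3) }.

Rewrite the denominator: s^2 - 4*s + 3 = (s - 2)^2 - 1.
The form in (s - 2) signals a first-shifting-theorem factor e^(2t).
Since L{sinh(t)} = 1/(s^2 - 1), the inverse is exp(2*t)*sinh(t), scaled by 6.

f(t) = 6*exp(2*t)*sinh(t)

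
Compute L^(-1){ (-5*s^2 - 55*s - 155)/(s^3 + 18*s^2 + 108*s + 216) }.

Factor the denominator: s^3 + 18*s^2 + 108*s + 216 = (s + 6)^3.
Partial fraction decomposition gives [-5/(s + 6)] + [5/(s + 6)^2] + [-5/(s + 6)^3].
Invert each term: -5/(s + 6) ↔ -5e^(-6t); 5/(s + 6)^2 ↔ 5t·e^(-6t); -5/(s + 6)^3 ↔ (-5/2)t^2·e^(-6t).

-5*t^2*exp(-6*t)/2 + 5*t*exp(-6*t) - 5*exp(-6*t)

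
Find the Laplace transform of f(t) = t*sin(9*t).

18*s/(s^2 + 81)^2

L{sin(9t)} = 9/(s^2 + 81).
Then apply L{t·g(t)} = -d/ds[H(s)] with H(s) = 9/(s^2 + 81):
differentiating 1 time and applying the sign gives 18*s/(s^2 + 81)^2.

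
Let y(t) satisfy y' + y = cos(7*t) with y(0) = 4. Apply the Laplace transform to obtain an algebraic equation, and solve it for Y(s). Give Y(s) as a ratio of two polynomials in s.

Y(s) = (4*s^2 + s + 196)/(s^3 + s^2 + 49*s + 49)

Transform both sides with L{·}.
Using L{y'} = sY - y(0) = sY - 4, the left side becomes (s + 1)Y - (4).
The right side is L{cos(7*t)} = s/(s^2 + 49).
So (s + 1)Y = s/(s^2 + 49) + (4).
Solve for Y(s) and write it as one ratio of polynomials.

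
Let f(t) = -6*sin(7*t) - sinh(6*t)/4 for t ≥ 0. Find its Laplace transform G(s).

G(s) = -42/(s^2 + 49) - 3/(2*(s^2 - 36))

The transform is linear, so treat each term independently.
(-6)·[L{sin(7t)} = 7/(s^2 + 49)]; (-1/4)·[L{sinh(6t)} = 6/(s^2 - 36)].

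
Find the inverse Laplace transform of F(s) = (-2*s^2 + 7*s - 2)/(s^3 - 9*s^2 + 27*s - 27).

Factor the denominator: s^3 - 9*s^2 + 27*s - 27 = (s - 3)^3.
Partial fraction decomposition gives [-2/(s - 3)] + [-5/(s - 3)^2] + [(s - 3)^(-3)].
Invert each term: -2/(s - 3) ↔ -2e^(3t); -5/(s - 3)^2 ↔ -5t·e^(3t); 1/(s - 3)^3 ↔ (1/2)t^2·e^(3t).

t^2*exp(3*t)/2 - 5*t*exp(3*t) - 2*exp(3*t)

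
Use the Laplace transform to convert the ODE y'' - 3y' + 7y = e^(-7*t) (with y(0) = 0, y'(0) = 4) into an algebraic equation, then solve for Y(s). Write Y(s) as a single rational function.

Apply the Laplace transform to the equation.
The derivative rules (L{y''} = s^2 Y - s·y(0) - y'(0) and L{y'} = sY - y(0), with y(0) = 0, y'(0) = 4) turn the left side into (s^2 - 3*s + 7)Y - (4).
The right side is L{e^(-7*t)} = 1/(s + 7).
So (s^2 - 3*s + 7)Y = 1/(s + 7) + (4).
Divide through and combine into a single rational function.

Y(s) = (4*s + 29)/(s^3 + 4*s^2 - 14*s + 49)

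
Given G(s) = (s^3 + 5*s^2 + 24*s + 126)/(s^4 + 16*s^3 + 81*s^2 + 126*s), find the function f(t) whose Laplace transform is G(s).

Factor the denominator: s^4 + 16*s^3 + 81*s^2 + 126*s = s*(s + 3)*(s + 6)*(s + 7).
Partial fraction decomposition gives [-2/(s + 3)] + [5/(s + 7)] + [1/s] + [-3/(s + 6)].
Invert each term: -2/(s + 3) ↔ -2e^(-3t); 5/(s + 7) ↔ 5e^(-7t); 1/(s - 0) ↔ e^(0t); -3/(s + 6) ↔ -3e^(-6t).

f(t) = 1 - 2*exp(-3*t) - 3*exp(-6*t) + 5*exp(-7*t)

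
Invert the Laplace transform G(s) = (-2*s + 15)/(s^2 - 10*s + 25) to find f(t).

f(t) = 5*t*exp(5*t) - 2*exp(5*t)

Factor the denominator: s^2 - 10*s + 25 = (s - 5)^2.
Partial fraction decomposition gives [-2/(s - 5)] + [5/(s - 5)^2].
Invert each term: -2/(s - 5) ↔ -2e^(5t); 5/(s - 5)^2 ↔ 5t·e^(5t).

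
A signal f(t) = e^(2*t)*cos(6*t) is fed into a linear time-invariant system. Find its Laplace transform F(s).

F(s) = (s - 2)/((s - 2)^2 + 36)

L{cos(6t)} = s/(s^2 + 36).
By the first shifting theorem, multiplying by e^(2t) replaces s with s - 2.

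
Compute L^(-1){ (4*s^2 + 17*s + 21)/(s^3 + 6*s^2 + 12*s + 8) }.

3*t^2*exp(-2*t)/2 + t*exp(-2*t) + 4*exp(-2*t)

Factor the denominator: s^3 + 6*s^2 + 12*s + 8 = (s + 2)^3.
Partial fraction decomposition gives [4/(s + 2)] + [(s + 2)^(-2)] + [3/(s + 2)^3].
Invert each term: 4/(s + 2) ↔ 4e^(-2t); 1/(s + 2)^2 ↔ t·e^(-2t); 3/(s + 2)^3 ↔ (3/2)t^2·e^(-2t).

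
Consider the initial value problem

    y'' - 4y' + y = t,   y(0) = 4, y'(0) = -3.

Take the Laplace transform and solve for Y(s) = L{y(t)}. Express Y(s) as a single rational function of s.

Take the Laplace transform of both sides.
With L{y''} = s^2 Y - s·y(0) - y'(0) and L{y'} = sY - y(0), with y(0) = 4, y'(0) = -3: the LHS transforms to (s^2 - 4*s + 1)Y - (4*s - 19).
The right side is L{t} = s^(-2).
So (s^2 - 4*s + 1)Y = s^(-2) + (4*s - 19).
Solve for Y(s) and write it as one ratio of polynomials.

Y(s) = (4*s^3 - 19*s^2 + 1)/(s^4 - 4*s^3 + s^2)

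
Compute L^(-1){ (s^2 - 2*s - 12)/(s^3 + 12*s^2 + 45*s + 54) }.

t*exp(-3*t) - 3*exp(-3*t) + 4*exp(-6*t)

Factor the denominator: s^3 + 12*s^2 + 45*s + 54 = (s + 3)^2*(s + 6).
Partial fraction decomposition gives [-3/(s + 3)] + [(s + 3)^(-2)] + [4/(s + 6)].
Invert each term: -3/(s + 3) ↔ -3e^(-3t); 1/(s + 3)^2 ↔ t·e^(-3t); 4/(s + 6) ↔ 4e^(-6t).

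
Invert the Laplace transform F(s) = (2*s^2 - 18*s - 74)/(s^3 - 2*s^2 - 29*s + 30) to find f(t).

Factor the denominator: s^3 - 2*s^2 - 29*s + 30 = (s - 6)*(s - 1)*(s + 5).
Partial fraction decomposition gives [3/(s - 1)] + [-2/(s - 6)] + [1/(s + 5)].
Invert each term: 3/(s - 1) ↔ 3e^(t); -2/(s - 6) ↔ -2e^(6t); 1/(s + 5) ↔ e^(-5t).

f(t) = -2*exp(6*t) + 3*exp(t) + exp(-5*t)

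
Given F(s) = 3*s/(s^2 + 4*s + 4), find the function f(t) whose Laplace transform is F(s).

f(t) = -6*t*exp(-2*t) + 3*exp(-2*t)

Factor the denominator: s^2 + 4*s + 4 = (s + 2)^2.
Partial fraction decomposition gives [3/(s + 2)] + [-6/(s + 2)^2].
Invert each term: 3/(s + 2) ↔ 3e^(-2t); -6/(s + 2)^2 ↔ -6t·e^(-2t).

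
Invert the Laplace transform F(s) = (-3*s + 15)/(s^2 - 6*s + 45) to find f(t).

Complete the square in the denominator: s^2 - 6*s + 45 = (s - 3)^2 + 6^2.
Split the numerator to match: -3*s + 15 = -3·(s - 3) + 1·6.
Invert each term: -3·(s - 3)/((s - 3)^2 + 36) ↔ -3e^(3t)cos(6t); 1·6/((s - 3)^2 + 36) ↔ e^(3t)sin(6t).

f(t) = exp(3*t)*sin(6*t) - 3*exp(3*t)*cos(6*t)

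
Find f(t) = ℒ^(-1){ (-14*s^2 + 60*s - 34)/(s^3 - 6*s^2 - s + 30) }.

Factor the denominator: s^3 - 6*s^2 - s + 30 = (s - 5)*(s - 3)*(s + 2).
Partial fraction decomposition gives [-2/(s - 3)] + [-6/(s + 2)] + [-6/(s - 5)].
Invert each term: -2/(s - 3) ↔ -2e^(3t); -6/(s + 2) ↔ -6e^(-2t); -6/(s - 5) ↔ -6e^(5t).

f(t) = -6*exp(5*t) - 2*exp(3*t) - 6*exp(-2*t)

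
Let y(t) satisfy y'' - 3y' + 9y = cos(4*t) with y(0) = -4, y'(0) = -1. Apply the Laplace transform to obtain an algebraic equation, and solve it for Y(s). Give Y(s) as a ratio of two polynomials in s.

Y(s) = (-4*s^3 + 11*s^2 - 63*s + 176)/(s^4 - 3*s^3 + 25*s^2 - 48*s + 144)

Laplace-transform each side.
The derivative rules (L{y''} = s^2 Y - s·y(0) - y'(0) and L{y'} = sY - y(0), with y(0) = -4, y'(0) = -1) turn the left side into (s^2 - 3*s + 9)Y - (-4*s + 11).
The right side is L{cos(4*t)} = s/(s^2 + 16).
So (s^2 - 3*s + 9)Y = s/(s^2 + 16) + (-4*s + 11).
Isolate Y and clear denominators.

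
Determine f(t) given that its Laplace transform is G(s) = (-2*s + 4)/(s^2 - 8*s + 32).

f(t) = -exp(4*t)*sin(4*t) - 2*exp(4*t)*cos(4*t)

Complete the square in the denominator: s^2 - 8*s + 32 = (s - 4)^2 + 4^2.
Split the numerator to match: -2*s + 4 = -2·(s - 4) - 1·4.
Invert each term: -2·(s - 4)/((s - 4)^2 + 16) ↔ -2e^(4t)cos(4t); -1·4/((s - 4)^2 + 16) ↔ -e^(4t)sin(4t).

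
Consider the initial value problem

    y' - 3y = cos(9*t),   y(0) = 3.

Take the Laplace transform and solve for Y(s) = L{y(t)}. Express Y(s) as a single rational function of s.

Take the Laplace transform of both sides.
The derivative rules (L{y'} = sY - y(0) = sY - 3) turn the left side into (s - 3)Y - (3).
The right side is L{cos(9*t)} = s/(s^2 + 81).
So (s - 3)Y = s/(s^2 + 81) + (3).
Solve for Y(s) and write it as one ratio of polynomials.

Y(s) = (3*s^2 + s + 243)/(s^3 - 3*s^2 + 81*s - 243)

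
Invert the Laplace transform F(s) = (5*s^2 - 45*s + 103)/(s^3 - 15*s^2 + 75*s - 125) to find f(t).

Factor the denominator: s^3 - 15*s^2 + 75*s - 125 = (s - 5)^3.
Partial fraction decomposition gives [5/(s - 5)] + [5/(s - 5)^2] + [3/(s - 5)^3].
Invert each term: 5/(s - 5) ↔ 5e^(5t); 5/(s - 5)^2 ↔ 5t·e^(5t); 3/(s - 5)^3 ↔ (3/2)t^2·e^(5t).

f(t) = 3*t^2*exp(5*t)/2 + 5*t*exp(5*t) + 5*exp(5*t)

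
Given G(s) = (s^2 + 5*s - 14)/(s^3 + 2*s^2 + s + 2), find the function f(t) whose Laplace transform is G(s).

f(t) = -5*sin(t) + 5*cos(t) - 4*exp(-2*t)

Factor the denominator: s^3 + 2*s^2 + s + 2 = (s + 2)*(s^2 + 1).
Partial fraction decomposition gives [-4/(s + 2)] + [5*s/(s^2 + 1)] + [-5/(s^2 + 1)].
Invert each term: -4/(s + 2) ↔ -4e^(-2t); 5·s/(s^2 + 1) ↔ 5cos(t); -5·1/(s^2 + 1) ↔ -5sin(t).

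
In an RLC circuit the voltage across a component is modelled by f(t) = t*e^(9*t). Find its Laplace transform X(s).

L{e^(9t)} = 1/(s - 9).
Then apply L{t·g(t)} = -d/ds[G(s)] with G(s) = 1/(s - 9):
differentiating 1 time and applying the sign gives (s - 9)^(-2).

X(s) = (s - 9)^(-2)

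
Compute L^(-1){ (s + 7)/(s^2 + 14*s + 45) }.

Rewrite the denominator: s^2 + 14*s + 45 = (s + 7)^2 - 4.
The form in (s + 7) signals a first-shifting-theorem factor e^(-7t).
Since L{cosh(2t)} = s/(s^2 - 4), the inverse is exp(-7*t)*cosh(2*t).

exp(-7*t)*cosh(2*t)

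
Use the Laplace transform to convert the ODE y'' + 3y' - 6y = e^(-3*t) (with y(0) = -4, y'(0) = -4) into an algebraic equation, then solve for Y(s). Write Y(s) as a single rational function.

Y(s) = (-4*s^2 - 28*s - 47)/(s^3 + 6*s^2 + 3*s - 18)

Transform both sides with L{·}.
Using L{y''} = s^2 Y - s·y(0) - y'(0) and L{y'} = sY - y(0), with y(0) = -4, y'(0) = -4, the left side becomes (s^2 + 3*s - 6)Y - (-4*s - 16).
The right side is L{e^(-3*t)} = 1/(s + 3).
So (s^2 + 3*s - 6)Y = 1/(s + 3) + (-4*s - 16).
Divide through and combine into a single rational function.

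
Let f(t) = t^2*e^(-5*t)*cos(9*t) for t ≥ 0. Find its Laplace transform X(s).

L{cos(9t)} = s/(s^2 + 81).
Multiplying by e^(-5t) shifts s → s + 5, so L{e^(-5*t)*cos(9*t)} = (s + 5)/((s + 5)^2 + 81).
Then apply L{t^2·g(t)} = (-1)^2 d^2/ds^2[G(s)] with G(s) = (s + 5)/((s + 5)^2 + 81):
differentiating 2 times and applying the sign gives 2*(s + 5)*(s^2 + 10*s - 218)/(s^2 + 10*s + 106)^3.

X(s) = 2*(s + 5)*(s^2 + 10*s - 218)/(s^2 + 10*s + 106)^3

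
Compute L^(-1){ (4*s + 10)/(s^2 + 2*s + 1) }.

6*t*exp(-t) + 4*exp(-t)

Factor the denominator: s^2 + 2*s + 1 = (s + 1)^2.
Partial fraction decomposition gives [4/(s + 1)] + [6/(s + 1)^2].
Invert each term: 4/(s + 1) ↔ 4e^(-t); 6/(s + 1)^2 ↔ 6t·e^(-t).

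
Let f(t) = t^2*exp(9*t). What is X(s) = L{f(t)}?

L{e^(9t)} = 1/(s - 9).
Then apply L{t^2·g(t)} = (-1)^2 d^2/ds^2[G(s)] with G(s) = 1/(s - 9):
differentiating 2 times and applying the sign gives 2/(s - 9)^3.

X(s) = 2/(s - 9)^3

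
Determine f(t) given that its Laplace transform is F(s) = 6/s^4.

Since L{t^3} = 3!/s^4 = 6/s^4, the inverse is t^3.

f(t) = t^3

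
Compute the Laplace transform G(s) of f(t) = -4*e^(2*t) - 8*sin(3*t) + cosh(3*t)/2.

G(s) = s/(2*(s^2 - 9)) - 24/(s^2 + 9) - 4/(s - 2)

The transform is linear, so treat each term independently.
(-8)·[L{sin(3t)} = 3/(s^2 + 9)]; (-4)·[L{e^(2t)} = 1/(s - 2)]; (1/2)·[L{cosh(3t)} = s/(s^2 - 9)].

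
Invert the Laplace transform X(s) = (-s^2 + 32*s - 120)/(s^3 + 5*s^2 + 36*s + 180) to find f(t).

Factor the denominator: s^3 + 5*s^2 + 36*s + 180 = (s + 5)*(s^2 + 36).
Partial fraction decomposition gives [-5/(s + 5)] + [4*s/(s^2 + 36)] + [12/(s^2 + 36)].
Invert each term: -5/(s + 5) ↔ -5e^(-5t); 4·s/(s^2 + 36) ↔ 4cos(6t); 2·6/(s^2 + 36) ↔ 2sin(6t).

f(t) = 2*sin(6*t) + 4*cos(6*t) - 5*exp(-5*t)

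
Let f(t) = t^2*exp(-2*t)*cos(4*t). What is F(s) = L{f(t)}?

F(s) = 2*(s + 2)*(s^2 + 4*s - 44)/(s^2 + 4*s + 20)^3

L{cos(4t)} = s/(s^2 + 16).
Multiplying by e^(-2t) shifts s → s + 2, so L{exp(-2*t)*cos(4*t)} = (s + 2)/((s + 2)^2 + 16).
Then apply L{t^2·g(t)} = (-1)^2 d^2/ds^2[G(s)] with G(s) = (s + 2)/((s + 2)^2 + 16):
differentiating 2 times and applying the sign gives 2*(s + 2)*(s^2 + 4*s - 44)/(s^2 + 4*s + 20)^3.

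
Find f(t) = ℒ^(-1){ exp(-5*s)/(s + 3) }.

f(t) = Heaviside(t - 5)*(exp(-3*t + 15))

The factor e^(-5s) signals a time shift by c = 5 (second shifting theorem).
L{e^(-3t)} = 1/(s + 3), so L^-1{1/(s + 3)} = exp(-3*t).
Hence the inverse is u(t - 5) times that function evaluated at t - 5.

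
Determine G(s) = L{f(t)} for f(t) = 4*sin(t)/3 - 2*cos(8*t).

By linearity of the Laplace transform, transform each term separately.
(4/3)·[L{sin(t)} = 1/(s^2 + 1)]; (-2)·[L{cos(8t)} = s/(s^2 + 64)].

G(s) = -2*s/(s^2 + 64) + 4/(3*(s^2 + 1))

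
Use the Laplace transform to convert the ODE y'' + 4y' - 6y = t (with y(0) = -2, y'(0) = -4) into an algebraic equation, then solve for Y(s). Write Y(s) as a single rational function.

Transform both sides with L{·}.
With L{y''} = s^2 Y - s·y(0) - y'(0) and L{y'} = sY - y(0), with y(0) = -2, y'(0) = -4: the LHS transforms to (s^2 + 4*s - 6)Y - (-2*s - 12).
The right side is L{t} = s^(-2).
So (s^2 + 4*s - 6)Y = s^(-2) + (-2*s - 12).
Isolate Y and clear denominators.

Y(s) = (-2*s^3 - 12*s^2 + 1)/(s^4 + 4*s^3 - 6*s^2)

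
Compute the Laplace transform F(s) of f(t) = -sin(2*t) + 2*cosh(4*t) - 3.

The transform is linear, so treat each term independently.
(-1)·[L{sin(2t)} = 2/(s^2 + 4)]; (2)·[L{cosh(4t)} = s/(s^2 - 16)]; L{-3} = -3/s.

F(s) = 2*s/(s^2 - 16) - 2/(s^2 + 4) - 3/s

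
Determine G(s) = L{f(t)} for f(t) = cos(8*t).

L{cos(8t)} = s/(s^2 + 64).

G(s) = s/(s^2 + 64)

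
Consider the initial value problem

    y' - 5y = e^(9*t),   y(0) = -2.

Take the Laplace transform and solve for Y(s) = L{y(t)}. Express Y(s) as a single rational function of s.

Y(s) = (-2*s + 19)/(s^2 - 14*s + 45)

Laplace-transform each side.
With L{y'} = sY - y(0) = sY - (-2): the LHS transforms to (s - 5)Y - (-2).
The right side is L{e^(9*t)} = 1/(s - 9).
So (s - 5)Y = 1/(s - 9) + (-2).
Divide through and combine into a single rational function.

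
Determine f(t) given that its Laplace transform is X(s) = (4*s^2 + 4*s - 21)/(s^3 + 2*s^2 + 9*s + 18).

f(t) = -2*sin(3*t) + 5*cos(3*t) - exp(-2*t)

Factor the denominator: s^3 + 2*s^2 + 9*s + 18 = (s + 2)*(s^2 + 9).
Partial fraction decomposition gives [-1/(s + 2)] + [5*s/(s^2 + 9)] + [-6/(s^2 + 9)].
Invert each term: -1/(s + 2) ↔ -e^(-2t); 5·s/(s^2 + 9) ↔ 5cos(3t); -2·3/(s^2 + 9) ↔ -2sin(3t).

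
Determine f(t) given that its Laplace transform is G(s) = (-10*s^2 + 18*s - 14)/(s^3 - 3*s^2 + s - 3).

Factor the denominator: s^3 - 3*s^2 + s - 3 = (s - 3)*(s^2 + 1).
Partial fraction decomposition gives [-5/(s - 3)] + [-5*s/(s^2 + 1)] + [3/(s^2 + 1)].
Invert each term: -5/(s - 3) ↔ -5e^(3t); -5·s/(s^2 + 1) ↔ -5cos(t); 3·1/(s^2 + 1) ↔ 3sin(t).

f(t) = -5*exp(3*t) + 3*sin(t) - 5*cos(t)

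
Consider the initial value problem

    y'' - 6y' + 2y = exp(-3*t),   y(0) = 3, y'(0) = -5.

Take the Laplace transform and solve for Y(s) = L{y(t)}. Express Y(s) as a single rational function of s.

Transform both sides with L{·}.
With L{y''} = s^2 Y - s·y(0) - y'(0) and L{y'} = sY - y(0), with y(0) = 3, y'(0) = -5: the LHS transforms to (s^2 - 6*s + 2)Y - (3*s - 23).
The right side is L{exp(-3*t)} = 1/(s + 3).
So (s^2 - 6*s + 2)Y = 1/(s + 3) + (3*s - 23).
Divide through and combine into a single rational function.

Y(s) = (3*s^2 - 14*s - 68)/(s^3 - 3*s^2 - 16*s + 6)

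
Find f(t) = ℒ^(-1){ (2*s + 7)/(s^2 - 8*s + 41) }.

f(t) = 3*exp(4*t)*sin(5*t) + 2*exp(4*t)*cos(5*t)

Complete the square in the denominator: s^2 - 8*s + 41 = (s - 4)^2 + 5^2.
Split the numerator to match: 2*s + 7 = 2·(s - 4) + 3·5.
Invert each term: 2·(s - 4)/((s - 4)^2 + 25) ↔ 2e^(4t)cos(5t); 3·5/((s - 4)^2 + 25) ↔ 3e^(4t)sin(5t).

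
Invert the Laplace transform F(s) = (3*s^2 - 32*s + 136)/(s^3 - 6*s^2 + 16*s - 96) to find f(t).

Factor the denominator: s^3 - 6*s^2 + 16*s - 96 = (s - 6)*(s^2 + 16).
Partial fraction decomposition gives [1/(s - 6)] + [2*s/(s^2 + 16)] + [-20/(s^2 + 16)].
Invert each term: 1/(s - 6) ↔ e^(6t); 2·s/(s^2 + 16) ↔ 2cos(4t); -5·4/(s^2 + 16) ↔ -5sin(4t).

f(t) = exp(6*t) - 5*sin(4*t) + 2*cos(4*t)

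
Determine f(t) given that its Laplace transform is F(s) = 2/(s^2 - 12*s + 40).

f(t) = exp(6*t)*sin(2*t)

Rewrite the denominator: s^2 - 12*s + 40 = (s - 6)^2 + 4.
The form in (s - 6) signals a first-shifting-theorem factor e^(6t).
Since L{sin(2t)} = 2/(s^2 + 4), the inverse is e^(6*t)*sin(2*t).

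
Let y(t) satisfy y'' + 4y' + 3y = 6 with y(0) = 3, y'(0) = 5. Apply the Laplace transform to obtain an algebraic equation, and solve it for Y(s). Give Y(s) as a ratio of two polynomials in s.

Laplace-transform each side.
With L{y''} = s^2 Y - s·y(0) - y'(0) and L{y'} = sY - y(0), with y(0) = 3, y'(0) = 5: the LHS transforms to (s^2 + 4*s + 3)Y - (3*s + 17).
The right side is L{6} = 6/s.
So (s^2 + 4*s + 3)Y = 6/s + (3*s + 17).
Isolate Y and clear denominators.

Y(s) = (3*s^2 + 17*s + 6)/(s^3 + 4*s^2 + 3*s)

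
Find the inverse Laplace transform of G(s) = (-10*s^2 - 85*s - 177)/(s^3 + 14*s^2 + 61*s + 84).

Factor the denominator: s^3 + 14*s^2 + 61*s + 84 = (s + 3)*(s + 4)*(s + 7).
Partial fraction decomposition gives [-1/(s + 4)] + [-6/(s + 7)] + [-3/(s + 3)].
Invert each term: -1/(s + 4) ↔ -e^(-4t); -6/(s + 7) ↔ -6e^(-7t); -3/(s + 3) ↔ -3e^(-3t).

-3*exp(-3*t) - exp(-4*t) - 6*exp(-7*t)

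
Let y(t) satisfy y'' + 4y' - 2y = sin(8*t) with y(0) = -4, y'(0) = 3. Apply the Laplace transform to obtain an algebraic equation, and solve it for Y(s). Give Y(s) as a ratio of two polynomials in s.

Laplace-transform each side.
With L{y''} = s^2 Y - s·y(0) - y'(0) and L{y'} = sY - y(0), with y(0) = -4, y'(0) = 3: the LHS transforms to (s^2 + 4*s - 2)Y - (-4*s - 13).
The right side is L{sin(8*t)} = 8/(s^2 + 64).
So (s^2 + 4*s - 2)Y = 8/(s^2 + 64) + (-4*s - 13).
Isolate Y and clear denominators.

Y(s) = (-4*s^3 - 13*s^2 - 256*s - 824)/(s^4 + 4*s^3 + 62*s^2 + 256*s - 128)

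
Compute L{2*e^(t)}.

2/(s - 1)

L{2} = 2/s.
By the first shifting theorem, multiplying by e^(t) replaces s with s - 1.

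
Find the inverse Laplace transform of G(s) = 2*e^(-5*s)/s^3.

Heaviside(t - 5)*((t - 5)^2)

The factor e^(-5s) signals a time shift by c = 5 (second shifting theorem).
L{t^2} = 2!/s^3 = 2/s^3, so L^-1{2/s^3} = t^2.
Hence the inverse is u(t - 5) times that function evaluated at t - 5.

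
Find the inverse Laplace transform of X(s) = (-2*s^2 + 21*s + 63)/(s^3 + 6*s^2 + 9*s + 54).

5*sin(3*t) + cos(3*t) - 3*exp(-6*t)

Factor the denominator: s^3 + 6*s^2 + 9*s + 54 = (s + 6)*(s^2 + 9).
Partial fraction decomposition gives [-3/(s + 6)] + [s/(s^2 + 9)] + [15/(s^2 + 9)].
Invert each term: -3/(s + 6) ↔ -3e^(-6t); 1·s/(s^2 + 9) ↔ cos(3t); 5·3/(s^2 + 9) ↔ 5sin(3t).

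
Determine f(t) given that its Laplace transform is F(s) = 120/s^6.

Since L{t^5} = 5!/s^6 = 120/s^6, the inverse is t^5.

f(t) = t^5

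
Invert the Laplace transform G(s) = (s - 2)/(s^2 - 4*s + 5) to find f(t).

f(t) = exp(2*t)*cos(t)

Rewrite the denominator: s^2 - 4*s + 5 = (s - 2)^2 + 1.
The form in (s - 2) signals a first-shifting-theorem factor e^(2t).
Since L{cos(t)} = s/(s^2 + 1), the inverse is e^(2*t)*cos(t).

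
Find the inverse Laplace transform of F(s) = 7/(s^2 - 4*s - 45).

exp(2*t)*sinh(7*t)

Rewrite the denominator: s^2 - 4*s - 45 = (s - 2)^2 - 49.
The form in (s - 2) signals a first-shifting-theorem factor e^(2t).
Since L{sinh(7t)} = 7/(s^2 - 49), the inverse is e^(2*t)*sinh(7*t).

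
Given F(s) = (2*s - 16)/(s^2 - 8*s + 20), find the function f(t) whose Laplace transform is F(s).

f(t) = -4*exp(4*t)*sin(2*t) + 2*exp(4*t)*cos(2*t)

Complete the square in the denominator: s^2 - 8*s + 20 = (s - 4)^2 + 2^2.
Split the numerator to match: 2*s - 16 = 2·(s - 4) - 4·2.
Invert each term: 2·(s - 4)/((s - 4)^2 + 4) ↔ 2e^(4t)cos(2t); -4·2/((s - 4)^2 + 4) ↔ -4e^(4t)sin(2t).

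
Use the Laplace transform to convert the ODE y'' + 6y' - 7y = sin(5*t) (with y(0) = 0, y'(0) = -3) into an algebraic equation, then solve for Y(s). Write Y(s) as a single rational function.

Transform both sides with L{·}.
Using L{y''} = s^2 Y - s·y(0) - y'(0) and L{y'} = sY - y(0), with y(0) = 0, y'(0) = -3, the left side becomes (s^2 + 6*s - 7)Y - (-3).
The right side is L{sin(5*t)} = 5/(s^2 + 25).
So (s^2 + 6*s - 7)Y = 5/(s^2 + 25) + (-3).
Divide through and combine into a single rational function.

Y(s) = (-3*s^2 - 70)/(s^4 + 6*s^3 + 18*s^2 + 150*s - 175)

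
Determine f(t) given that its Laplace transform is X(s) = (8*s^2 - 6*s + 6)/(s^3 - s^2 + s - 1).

Factor the denominator: s^3 - s^2 + s - 1 = (s - 1)*(s^2 + 1).
Partial fraction decomposition gives [4/(s - 1)] + [4*s/(s^2 + 1)] + [-2/(s^2 + 1)].
Invert each term: 4/(s - 1) ↔ 4e^(t); 4·s/(s^2 + 1) ↔ 4cos(t); -2·1/(s^2 + 1) ↔ -2sin(t).

f(t) = 4*exp(t) - 2*sin(t) + 4*cos(t)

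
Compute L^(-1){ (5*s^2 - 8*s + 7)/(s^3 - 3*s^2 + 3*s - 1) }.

2*t^2*exp(t) + 2*t*exp(t) + 5*exp(t)

Factor the denominator: s^3 - 3*s^2 + 3*s - 1 = (s - 1)^3.
Partial fraction decomposition gives [5/(s - 1)] + [2/(s - 1)^2] + [4/(s - 1)^3].
Invert each term: 5/(s - 1) ↔ 5e^(t); 2/(s - 1)^2 ↔ 2t·e^(t); 4/(s - 1)^3 ↔ (2)t^2·e^(t).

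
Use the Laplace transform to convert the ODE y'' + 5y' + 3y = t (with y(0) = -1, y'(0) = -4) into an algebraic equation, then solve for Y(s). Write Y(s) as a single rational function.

Take the Laplace transform of both sides.
The derivative rules (L{y''} = s^2 Y - s·y(0) - y'(0) and L{y'} = sY - y(0), with y(0) = -1, y'(0) = -4) turn the left side into (s^2 + 5*s + 3)Y - (-s - 9).
The right side is L{t} = s^(-2).
So (s^2 + 5*s + 3)Y = s^(-2) + (-s - 9).
Isolate Y and clear denominators.

Y(s) = (-s^3 - 9*s^2 + 1)/(s^4 + 5*s^3 + 3*s^2)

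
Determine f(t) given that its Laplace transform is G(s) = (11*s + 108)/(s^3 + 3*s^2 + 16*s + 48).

Factor the denominator: s^3 + 3*s^2 + 16*s + 48 = (s + 3)*(s^2 + 16).
Partial fraction decomposition gives [3/(s + 3)] + [-3*s/(s^2 + 16)] + [20/(s^2 + 16)].
Invert each term: 3/(s + 3) ↔ 3e^(-3t); -3·s/(s^2 + 16) ↔ -3cos(4t); 5·4/(s^2 + 16) ↔ 5sin(4t).

f(t) = 5*sin(4*t) - 3*cos(4*t) + 3*exp(-3*t)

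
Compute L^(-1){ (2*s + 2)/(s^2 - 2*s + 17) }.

Complete the square in the denominator: s^2 - 2*s + 17 = (s - 1)^2 + 4^2.
Split the numerator to match: 2*s + 2 = 2·(s - 1) + 1·4.
Invert each term: 2·(s - 1)/((s - 1)^2 + 16) ↔ 2e^(t)cos(4t); 1·4/((s - 1)^2 + 16) ↔ e^(t)sin(4t).

exp(t)*sin(4*t) + 2*exp(t)*cos(4*t)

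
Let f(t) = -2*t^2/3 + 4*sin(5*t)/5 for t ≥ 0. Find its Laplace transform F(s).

The transform is linear, so treat each term independently.
(-2/3)·[L{t^2} = 2!/s^3 = 2/s^3]; (4/5)·[L{sin(5t)} = 5/(s^2 + 25)].

F(s) = 4/(s^2 + 25) - 4/(3*s^3)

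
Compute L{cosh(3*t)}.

L{cosh(3t)} = s/(s^2 - 9).

s/(s^2 - 9)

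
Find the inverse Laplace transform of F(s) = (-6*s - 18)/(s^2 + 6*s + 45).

-6*exp(-3*t)*cos(6*t)

Rewrite the denominator: s^2 + 6*s + 45 = (s + 3)^2 + 36.
The form in (s + 3) signals a first-shifting-theorem factor e^(-3t).
Since L{cos(6t)} = s/(s^2 + 36), the inverse is e^(-3*t)*cos(6*t), scaled by -6.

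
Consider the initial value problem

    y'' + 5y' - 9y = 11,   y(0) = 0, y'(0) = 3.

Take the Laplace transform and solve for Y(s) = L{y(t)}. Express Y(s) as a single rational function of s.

Laplace-transform each side.
With L{y''} = s^2 Y - s·y(0) - y'(0) and L{y'} = sY - y(0), with y(0) = 0, y'(0) = 3: the LHS transforms to (s^2 + 5*s - 9)Y - (3).
The right side is L{11} = 11/s.
So (s^2 + 5*s - 9)Y = 11/s + (3).
Solve for Y(s) and write it as one ratio of polynomials.

Y(s) = (3*s + 11)/(s^3 + 5*s^2 - 9*s)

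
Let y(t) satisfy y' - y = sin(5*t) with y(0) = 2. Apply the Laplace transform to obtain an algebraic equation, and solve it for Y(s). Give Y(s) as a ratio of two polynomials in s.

Y(s) = (2*s^2 + 55)/(s^3 - s^2 + 25*s - 25)

Laplace-transform each side.
The derivative rules (L{y'} = sY - y(0) = sY - 2) turn the left side into (s - 1)Y - (2).
The right side is L{sin(5*t)} = 5/(s^2 + 25).
So (s - 1)Y = 5/(s^2 + 25) + (2).
Isolate Y and clear denominators.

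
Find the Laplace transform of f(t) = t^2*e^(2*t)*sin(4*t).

8*(3*s^2 - 12*s - 4)/(s^2 - 4*s + 20)^3

L{sin(4t)} = 4/(s^2 + 16).
Multiplying by e^(2t) shifts s → s - 2, so L{e^(2*t)*sin(4*t)} = 4/((s - 2)^2 + 16).
Then apply L{t^2·g(t)} = (-1)^2 d^2/ds^2[G(s)] with G(s) = 4/((s - 2)^2 + 16):
differentiating 2 times and applying the sign gives 8*(3*s^2 - 12*s - 4)/(s^2 - 4*s + 20)^3.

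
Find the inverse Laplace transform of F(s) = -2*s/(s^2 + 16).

-2*cos(4*t)

Since L{cos(4t)} = s/(s^2 + 16), the inverse is cos(4*t), scaled by -2.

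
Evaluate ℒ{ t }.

L{t} = 1!/s^2 = 1/s^2.

s^(-2)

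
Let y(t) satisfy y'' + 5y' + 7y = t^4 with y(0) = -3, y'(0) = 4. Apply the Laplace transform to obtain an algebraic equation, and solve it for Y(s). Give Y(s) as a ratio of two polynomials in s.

Laplace-transform each side.
With L{y''} = s^2 Y - s·y(0) - y'(0) and L{y'} = sY - y(0), with y(0) = -3, y'(0) = 4: the LHS transforms to (s^2 + 5*s + 7)Y - (-3*s - 11).
The right side is L{t^4} = 24/s^5.
So (s^2 + 5*s + 7)Y = 24/s^5 + (-3*s - 11).
Divide through and combine into a single rational function.

Y(s) = (-3*s^6 - 11*s^5 + 24)/(s^7 + 5*s^6 + 7*s^5)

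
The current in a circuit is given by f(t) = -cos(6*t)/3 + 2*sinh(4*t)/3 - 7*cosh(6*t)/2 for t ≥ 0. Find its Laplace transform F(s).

Apply the Laplace transform termwise.
(-7/2)·[L{cosh(6t)} = s/(s^2 - 36)]; (2/3)·[L{sinh(4t)} = 4/(s^2 - 16)]; (-1/3)·[L{cos(6t)} = s/(s^2 + 36)].

F(s) = -s/(3*(s^2 + 36)) - 7*s/(2*(s^2 - 36)) + 8/(3*(s^2 - 16))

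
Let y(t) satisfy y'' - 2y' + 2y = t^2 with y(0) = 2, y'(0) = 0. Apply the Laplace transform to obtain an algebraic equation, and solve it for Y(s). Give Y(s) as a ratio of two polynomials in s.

Y(s) = (2*s^4 - 4*s^3 + 2)/(s^5 - 2*s^4 + 2*s^3)

Transform both sides with L{·}.
With L{y''} = s^2 Y - s·y(0) - y'(0) and L{y'} = sY - y(0), with y(0) = 2, y'(0) = 0: the LHS transforms to (s^2 - 2*s + 2)Y - (2*s - 4).
The right side is L{t^2} = 2/s^3.
So (s^2 - 2*s + 2)Y = 2/s^3 + (2*s - 4).
Solve for Y(s) and write it as one ratio of polynomials.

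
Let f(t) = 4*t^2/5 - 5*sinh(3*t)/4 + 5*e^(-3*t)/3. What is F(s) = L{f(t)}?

F(s) = -15/(4*(s^2 - 9)) + 5/(3*(s + 3)) + 8/(5*s^3)

The transform is linear, so treat each term independently.
(-5/4)·[L{sinh(3t)} = 3/(s^2 - 9)]; (4/5)·[L{t^2} = 2!/s^3 = 2/s^3]; (5/3)·[L{e^(-3t)} = 1/(s + 3)].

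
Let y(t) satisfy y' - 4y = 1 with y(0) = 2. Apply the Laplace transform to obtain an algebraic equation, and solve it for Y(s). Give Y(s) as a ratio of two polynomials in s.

Y(s) = (2*s + 1)/(s^2 - 4*s)

Apply the Laplace transform to the equation.
With L{y'} = sY - y(0) = sY - 2: the LHS transforms to (s - 4)Y - (2).
The right side is L{1} = 1/s.
So (s - 4)Y = 1/s + (2).
Divide through and combine into a single rational function.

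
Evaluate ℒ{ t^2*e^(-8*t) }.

L{e^(-8t)} = 1/(s + 8).
Then apply L{t^2·g(t)} = (-1)^2 d^2/ds^2[H(s)] with H(s) = 1/(s + 8):
differentiating 2 times and applying the sign gives 2/(s + 8)^3.

2/(s + 8)^3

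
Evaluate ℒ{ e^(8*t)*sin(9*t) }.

L{sin(9t)} = 9/(s^2 + 81).
By the first shifting theorem, multiplying by e^(8t) replaces s with s - 8.

9/((s - 8)^2 + 81)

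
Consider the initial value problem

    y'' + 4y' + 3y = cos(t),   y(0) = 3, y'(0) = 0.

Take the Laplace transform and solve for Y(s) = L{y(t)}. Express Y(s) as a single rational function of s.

Take the Laplace transform of both sides.
The derivative rules (L{y''} = s^2 Y - s·y(0) - y'(0) and L{y'} = sY - y(0), with y(0) = 3, y'(0) = 0) turn the left side into (s^2 + 4*s + 3)Y - (3*s + 12).
The right side is L{cos(t)} = s/(s^2 + 1).
So (s^2 + 4*s + 3)Y = s/(s^2 + 1) + (3*s + 12).
Isolate Y and clear denominators.

Y(s) = (3*s^3 + 12*s^2 + 4*s + 12)/(s^4 + 4*s^3 + 4*s^2 + 4*s + 3)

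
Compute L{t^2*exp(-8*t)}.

L{t^2} = 2!/s^3 = 2/s^3.
By the first shifting theorem, multiplying by e^(-8t) replaces s with s + 8.

2/(s + 8)^3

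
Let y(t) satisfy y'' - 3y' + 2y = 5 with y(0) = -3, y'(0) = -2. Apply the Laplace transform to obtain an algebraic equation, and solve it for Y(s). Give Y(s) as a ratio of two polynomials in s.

Y(s) = (-3*s^2 + 7*s + 5)/(s^3 - 3*s^2 + 2*s)

Take the Laplace transform of both sides.
With L{y''} = s^2 Y - s·y(0) - y'(0) and L{y'} = sY - y(0), with y(0) = -3, y'(0) = -2: the LHS transforms to (s^2 - 3*s + 2)Y - (-3*s + 7).
The right side is L{5} = 5/s.
So (s^2 - 3*s + 2)Y = 5/s + (-3*s + 7).
Solve for Y(s) and write it as one ratio of polynomials.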